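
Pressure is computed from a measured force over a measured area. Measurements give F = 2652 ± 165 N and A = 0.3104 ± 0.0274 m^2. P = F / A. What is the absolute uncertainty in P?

For a monomial P ∝ F, A^-1, fractional errors add in quadrature:
  (1·δF/F)² = (1×0.0622)² = 0.00387;  (-1·δA/A)² = (-1×0.0883)² = 0.00779
δP/P = √(0.0117) = 0.108
P = 8544 Pa, so δP = 0.108 × 8544 = 923 Pa.

923 Pa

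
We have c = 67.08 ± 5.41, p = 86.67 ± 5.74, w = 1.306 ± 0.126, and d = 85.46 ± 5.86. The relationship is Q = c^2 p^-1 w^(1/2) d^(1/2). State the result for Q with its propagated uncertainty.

Products/powers → add relative errors in quadrature, weighted by exponent:
  (2·δc/c)² = (2×0.0806)² = 0.0260;  (-1·δp/p)² = (-1×0.0662)² = 0.00439;  (½·δw/w)² = (0.5×0.0965)² = 0.00233;  (½·δd/d)² = (0.5×0.0686)² = 0.00118
δQ/Q = √(0.0339) = 0.184
Q = 548.5, so δQ = 0.184 × 548.5 = 101.

548.5 ± 101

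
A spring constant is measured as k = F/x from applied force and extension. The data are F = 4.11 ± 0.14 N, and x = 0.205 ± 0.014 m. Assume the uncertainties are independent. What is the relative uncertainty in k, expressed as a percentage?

7.63%

Products/powers → add relative errors in quadrature, weighted by exponent:
  (1·δF/F)² = (1×0.0341)² = 0.00116;  (-1·δx/x)² = (-1×0.0683)² = 0.00466
δk/k = √(0.00582) = 0.0763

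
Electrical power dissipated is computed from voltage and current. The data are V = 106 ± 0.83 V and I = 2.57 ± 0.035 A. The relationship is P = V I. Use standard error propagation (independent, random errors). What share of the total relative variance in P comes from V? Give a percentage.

24.8%

(δP/P)² = (1·δV/V)² + (1·δI/I)²
  V term: (1×0.00783)² = 6.13e-05
  I term: (1×0.0136)² = 0.000185
Total = 0.000247. Share from V = 6.13e-05/0.000247 = 0.248.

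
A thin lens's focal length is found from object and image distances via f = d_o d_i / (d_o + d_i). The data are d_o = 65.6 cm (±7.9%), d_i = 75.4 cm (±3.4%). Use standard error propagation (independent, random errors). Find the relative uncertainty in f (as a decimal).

∂f/∂d_o = (d_i/(d_o+d_i))² = 0.286;  ∂f/∂d_i = (d_o/(d_o+d_i))² = 0.216
δf = √((∂f/∂d_o · δd_o)² + (∂f/∂d_i · δd_i)²) = √(2.20 + 0.308) = 1.58 cm
f = 35.1 cm, so δf/f = 1.58/35.1 = 0.0451.

0.0451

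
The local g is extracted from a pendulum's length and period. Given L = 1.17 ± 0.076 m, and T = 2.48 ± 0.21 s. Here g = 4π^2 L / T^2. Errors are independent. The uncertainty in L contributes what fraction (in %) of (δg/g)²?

12.8%

(δg/g)² = (1·δL/L)² + (-2·δT/T)²
  L term: (1×0.0650)² = 0.00422
  T term: (-2×0.0847)² = 0.0287
Total = 0.0329. Share from L = 0.00422/0.0329 = 0.128.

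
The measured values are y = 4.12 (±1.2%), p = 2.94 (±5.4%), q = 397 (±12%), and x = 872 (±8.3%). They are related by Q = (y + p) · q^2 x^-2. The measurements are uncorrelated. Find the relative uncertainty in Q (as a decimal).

Let u = y + p = 7.06. δu = √(δy² + δp²) = √(0.00244 + 0.0252) = 0.166, so δu/u = 0.0236.
Q is then a monomial in u, q, x:
δQ/Q = √((δu/u)² + (2·δq/q)² + (-2·δx/x)²) = √(0.000555 + 0.0576 + 0.0276) = 0.293

0.293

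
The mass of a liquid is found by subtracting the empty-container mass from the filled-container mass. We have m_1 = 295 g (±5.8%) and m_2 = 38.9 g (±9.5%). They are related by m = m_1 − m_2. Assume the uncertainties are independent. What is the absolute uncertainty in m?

17.5 g

Sums and differences: (δm)² = Σ (cᵢ δxᵢ)².
  (δm_1)² = 293;  (δm_2)² = 13.7
δm = √(306) = 17.5 g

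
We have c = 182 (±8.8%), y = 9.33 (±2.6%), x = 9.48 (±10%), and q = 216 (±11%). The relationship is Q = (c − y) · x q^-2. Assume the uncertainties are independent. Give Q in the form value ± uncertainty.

0.0351 ± 0.00908

Let u = c − y = 173. δu = √(δc² + δy²) = √(257 + 0.0588) = 16.0, so δu/u = 0.0928.
Q is then a monomial in u, x, q:
δQ/Q = √((δu/u)² + (1·δx/x)² + (-2·δq/q)²) = √(0.00861 + 0.0100 + 0.0484) = 0.259
Q = 0.0351, so δQ = 0.259 × 0.0351 = 0.00908.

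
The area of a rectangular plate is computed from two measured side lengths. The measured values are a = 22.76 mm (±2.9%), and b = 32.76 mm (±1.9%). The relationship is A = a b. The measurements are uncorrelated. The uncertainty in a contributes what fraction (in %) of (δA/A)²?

70.0%

(δA/A)² = (1·δa/a)² + (1·δb/b)²
  a term: (1×0.0290)² = 0.000841
  b term: (1×0.0190)² = 0.000361
Total = 0.00120. Share from a = 0.000841/0.00120 = 0.700.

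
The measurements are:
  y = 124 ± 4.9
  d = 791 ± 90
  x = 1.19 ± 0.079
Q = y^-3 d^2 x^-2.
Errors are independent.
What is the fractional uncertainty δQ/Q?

0.289

Each factor contributes (exponent × relative error)² to (δQ/Q)²:
  (-3·δy/y)² = (-3×0.0395)² = 0.0141;  (2·δd/d)² = (2×0.114)² = 0.0518;  (-2·δx/x)² = (-2×0.0664)² = 0.0176
δQ/Q = √(0.0835) = 0.289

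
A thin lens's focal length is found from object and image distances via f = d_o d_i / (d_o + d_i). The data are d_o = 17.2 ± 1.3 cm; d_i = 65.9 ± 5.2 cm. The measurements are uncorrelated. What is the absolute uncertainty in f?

0.847 cm

∂f/∂d_o = (d_i/(d_o+d_i))² = 0.629;  ∂f/∂d_i = (d_o/(d_o+d_i))² = 0.0428
δf = √((∂f/∂d_o · δd_o)² + (∂f/∂d_i · δd_i)²) = √(0.668 + 0.0496) = 0.847 cm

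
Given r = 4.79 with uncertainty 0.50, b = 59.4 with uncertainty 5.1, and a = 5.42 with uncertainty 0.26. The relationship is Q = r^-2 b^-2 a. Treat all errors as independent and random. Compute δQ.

Q is a product of powers, so relative uncertainties combine in quadrature:
  (-2·δr/r)² = (-2×0.104)² = 0.0436;  (-2·δb/b)² = (-2×0.0859)² = 0.0295;  (1·δa/a)² = (1×0.0480)² = 0.00230
δQ/Q = √(0.0754) = 0.275
Q = 6.7e-05, so δQ = 0.275 × 6.7e-05 = 1.84e-05.

1.84e-05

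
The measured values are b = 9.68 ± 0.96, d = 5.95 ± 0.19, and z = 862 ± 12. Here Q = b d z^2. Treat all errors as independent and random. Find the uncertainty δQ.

4.62e+06

Each factor contributes (exponent × relative error)² to (δQ/Q)²:
  (1·δb/b)² = (1×0.0992)² = 0.00984;  (1·δd/d)² = (1×0.0319)² = 0.00102;  (2·δz/z)² = (2×0.0139)² = 0.000775
δQ/Q = √(0.0116) = 0.108
Q = 4.28e+07, so δQ = 0.108 × 4.28e+07 = 4.62e+06.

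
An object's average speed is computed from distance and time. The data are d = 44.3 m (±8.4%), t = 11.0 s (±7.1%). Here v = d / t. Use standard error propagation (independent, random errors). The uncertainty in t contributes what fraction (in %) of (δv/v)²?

41.7%

(δv/v)² = (1·δd/d)² + (-1·δt/t)²
  d term: (1×0.0840)² = 0.00706
  t term: (-1×0.0710)² = 0.00504
Total = 0.0121. Share from t = 0.00504/0.0121 = 0.417.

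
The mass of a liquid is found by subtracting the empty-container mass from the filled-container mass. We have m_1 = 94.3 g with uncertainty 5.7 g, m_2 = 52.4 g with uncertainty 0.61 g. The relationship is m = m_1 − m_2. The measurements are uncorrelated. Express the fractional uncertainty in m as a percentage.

13.7%

Each term contributes (cᵢ δxᵢ)² to (δm)²:
  (δm_1)² = 32.5;  (δm_2)² = 0.372
δm = √(32.9) = 5.73 g
m = 41.9 g, so δm/m = 5.73/41.9 = 0.137.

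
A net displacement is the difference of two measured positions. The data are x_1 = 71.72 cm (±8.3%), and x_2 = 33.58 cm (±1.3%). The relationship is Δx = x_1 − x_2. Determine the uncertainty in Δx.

Δx is a linear combination, so absolute uncertainties add in quadrature:
  (δx_1)² = 35.4;  (δx_2)² = 0.191
δΔx = √(35.6) = 5.97 cm

5.97 cm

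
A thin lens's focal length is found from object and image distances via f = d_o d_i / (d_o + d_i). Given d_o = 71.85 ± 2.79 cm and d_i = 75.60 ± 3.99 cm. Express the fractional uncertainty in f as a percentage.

3.25%

∂f/∂d_o = (d_i/(d_o+d_i))² = 0.263;  ∂f/∂d_i = (d_o/(d_o+d_i))² = 0.237
δf = √((∂f/∂d_o · δd_o)² + (∂f/∂d_i · δd_i)²) = √(0.538 + 0.898) = 1.20 cm
f = 36.84 cm, so δf/f = 1.20/36.84 = 0.0325.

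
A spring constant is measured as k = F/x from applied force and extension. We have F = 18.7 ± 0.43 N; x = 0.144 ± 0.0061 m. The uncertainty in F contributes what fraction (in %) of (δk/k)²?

(δk/k)² = (1·δF/F)² + (-1·δx/x)²
  F term: (1×0.0230)² = 0.000529
  x term: (-1×0.0424)² = 0.00179
Total = 0.00232. Share from F = 0.000529/0.00232 = 0.228.

22.8%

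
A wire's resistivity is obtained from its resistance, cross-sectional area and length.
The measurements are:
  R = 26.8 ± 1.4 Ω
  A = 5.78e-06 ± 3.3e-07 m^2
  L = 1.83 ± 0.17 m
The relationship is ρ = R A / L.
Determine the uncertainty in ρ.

1.02e-05 Ω·m

Relative error in a monomial: (δρ/ρ)² = Σ (nᵢ · δxᵢ/xᵢ)².
  (1·δR/R)² = (1×0.0522)² = 0.00273;  (1·δA/A)² = (1×0.0571)² = 0.00326;  (-1·δL/L)² = (-1×0.0929)² = 0.00863
δρ/ρ = √(0.0146) = 0.121
ρ = 8.46e-05 Ω·m, so δρ = 0.121 × 8.46e-05 = 1.02e-05 Ω·m.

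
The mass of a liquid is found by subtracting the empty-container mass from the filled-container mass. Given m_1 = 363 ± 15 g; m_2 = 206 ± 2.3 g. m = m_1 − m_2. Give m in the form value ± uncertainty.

Each term contributes (cᵢ δxᵢ)² to (δm)²:
  (δm_1)² = 225;  (δm_2)² = 5.29
δm = √(230) = 15.2 g
m = 157 g.

157 ± 15.2 g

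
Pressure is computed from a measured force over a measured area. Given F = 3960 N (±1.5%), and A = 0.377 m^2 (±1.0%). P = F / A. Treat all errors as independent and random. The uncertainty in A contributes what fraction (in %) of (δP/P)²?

30.8%

(δP/P)² = (1·δF/F)² + (-1·δA/A)²
  F term: (1×0.0150)² = 0.000225
  A term: (-1×0.0100)² = 0.000100
Total = 0.000325. Share from A = 0.000100/0.000325 = 0.308.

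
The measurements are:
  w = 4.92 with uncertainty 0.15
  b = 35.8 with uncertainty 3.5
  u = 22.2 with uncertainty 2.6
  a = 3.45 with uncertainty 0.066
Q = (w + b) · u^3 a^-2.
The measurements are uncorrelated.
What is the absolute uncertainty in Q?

Let h = w + b = 40.7. δh = √(δw² + δb²) = √(0.0225 + 12.2) = 3.50, so δh/h = 0.0860.
Q is then a monomial in h, u, a:
δQ/Q = √((δh/h)² + (3·δu/u)² + (-2·δa/a)²) = √(0.00740 + 0.123 + 0.00146) = 0.364
Q = 37400, so δQ = 0.364 × 37400 = 13600.

13600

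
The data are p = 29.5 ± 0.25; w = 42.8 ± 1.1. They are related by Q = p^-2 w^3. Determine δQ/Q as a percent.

Q is a product of powers, so relative uncertainties combine in quadrature:
  (-2·δp/p)² = (-2×0.00847)² = 0.000287;  (3·δw/w)² = (3×0.0257)² = 0.00594
δQ/Q = √(0.00623) = 0.0789

7.89%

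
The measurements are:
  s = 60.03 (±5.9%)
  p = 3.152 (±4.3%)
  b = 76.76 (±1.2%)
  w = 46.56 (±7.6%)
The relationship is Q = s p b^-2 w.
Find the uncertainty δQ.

For a monomial Q ∝ s, p, b^-2, w, fractional errors add in quadrature:
  (1·δs/s)² = (1×0.0590)² = 0.00348;  (1·δp/p)² = (1×0.0430)² = 0.00185;  (-2·δb/b)² = (-2×0.0120)² = 0.000576;  (1·δw/w)² = (1×0.0760)² = 0.00578
δQ/Q = √(0.0117) = 0.108
Q = 1.495, so δQ = 0.108 × 1.495 = 0.162.

0.162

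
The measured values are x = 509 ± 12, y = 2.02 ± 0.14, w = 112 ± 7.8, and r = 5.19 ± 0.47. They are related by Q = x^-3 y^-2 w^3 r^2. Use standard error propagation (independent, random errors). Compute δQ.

0.0223

Q is a product of powers, so relative uncertainties combine in quadrature:
  (-3·δx/x)² = (-3×0.0236)² = 0.00500;  (-2·δy/y)² = (-2×0.0693)² = 0.0192;  (3·δw/w)² = (3×0.0696)² = 0.0437;  (2·δr/r)² = (2×0.0906)² = 0.0328
δQ/Q = √(0.101) = 0.317
Q = 0.0703, so δQ = 0.317 × 0.0703 = 0.0223.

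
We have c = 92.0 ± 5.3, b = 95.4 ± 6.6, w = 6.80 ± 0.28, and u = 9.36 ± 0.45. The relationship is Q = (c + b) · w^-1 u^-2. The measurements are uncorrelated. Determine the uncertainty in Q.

0.0358

Let h = c + b = 187. δh = √(δc² + δb²) = √(28.1 + 43.6) = 8.46, so δh/h = 0.0452.
Q is then a monomial in h, w, u:
δQ/Q = √((δh/h)² + (-1·δw/w)² + (-2·δu/u)²) = √(0.00204 + 0.00170 + 0.00925) = 0.114
Q = 0.315, so δQ = 0.114 × 0.315 = 0.0358.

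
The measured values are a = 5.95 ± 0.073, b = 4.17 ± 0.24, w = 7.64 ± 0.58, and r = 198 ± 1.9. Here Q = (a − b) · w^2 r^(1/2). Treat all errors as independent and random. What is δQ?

303

Let u = a − b = 1.78. δu = √(δa² + δb²) = √(0.00533 + 0.0576) = 0.251, so δu/u = 0.141.
Q is then a monomial in u, w, r:
δQ/Q = √((δu/u)² + (2·δw/w)² + (½·δr/r)²) = √(0.0199 + 0.0231 + 2.3e-05) = 0.207
Q = 1460, so δQ = 0.207 × 1460 = 303.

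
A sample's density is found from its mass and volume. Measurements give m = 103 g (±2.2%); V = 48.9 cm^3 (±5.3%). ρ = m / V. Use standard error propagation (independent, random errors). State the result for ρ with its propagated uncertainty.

2.11 ± 0.121 g/cm^3

For a monomial ρ ∝ m, V^-1, fractional errors add in quadrature:
  (1·δm/m)² = (1×0.0220)² = 0.000484;  (-1·δV/V)² = (-1×0.0530)² = 0.00281
δρ/ρ = √(0.00329) = 0.0574
ρ = 2.11 g/cm^3, so δρ = 0.0574 × 2.11 = 0.121 g/cm^3.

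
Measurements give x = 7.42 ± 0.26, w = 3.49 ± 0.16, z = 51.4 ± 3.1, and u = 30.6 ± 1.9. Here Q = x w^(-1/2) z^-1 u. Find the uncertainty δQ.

0.227

Q is a product of powers, so relative uncertainties combine in quadrature:
  (1·δx/x)² = (1×0.0350)² = 0.00123;  (−½·δw/w)² = (-0.5×0.0458)² = 0.000525;  (-1·δz/z)² = (-1×0.0603)² = 0.00364;  (1·δu/u)² = (1×0.0621)² = 0.00386
δQ/Q = √(0.00925) = 0.0962
Q = 2.36, so δQ = 0.0962 × 2.36 = 0.227.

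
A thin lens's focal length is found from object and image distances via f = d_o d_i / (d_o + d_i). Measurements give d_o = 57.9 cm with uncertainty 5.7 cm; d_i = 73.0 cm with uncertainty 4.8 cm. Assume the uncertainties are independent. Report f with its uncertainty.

32.3 ± 2.01 cm

∂f/∂d_o = (d_i/(d_o+d_i))² = 0.311;  ∂f/∂d_i = (d_o/(d_o+d_i))² = 0.196
δf = √((∂f/∂d_o · δd_o)² + (∂f/∂d_i · δd_i)²) = √(3.14 + 0.882) = 2.01 cm
f = 32.3 cm.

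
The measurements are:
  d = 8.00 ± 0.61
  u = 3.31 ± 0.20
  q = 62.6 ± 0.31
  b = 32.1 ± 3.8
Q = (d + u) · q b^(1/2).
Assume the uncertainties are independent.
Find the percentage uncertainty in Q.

8.22%

Let w = d + u = 11.3. δw = √(δd² + δu²) = √(0.372 + 0.0400) = 0.642, so δw/w = 0.0568.
Q is then a monomial in w, q, b:
δQ/Q = √((δw/w)² + (1·δq/q)² + (½·δb/b)²) = √(0.00322 + 2.45e-05 + 0.00350) = 0.0822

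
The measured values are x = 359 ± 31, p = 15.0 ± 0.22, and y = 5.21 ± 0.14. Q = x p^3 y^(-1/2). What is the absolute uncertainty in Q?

Q is a product of powers, so relative uncertainties combine in quadrature:
  (1·δx/x)² = (1×0.0864)² = 0.00746;  (3·δp/p)² = (3×0.0147)² = 0.00194;  (−½·δy/y)² = (-0.5×0.0269)² = 0.000181
δQ/Q = √(0.00957) = 0.0978
Q = 5.31e+05, so δQ = 0.0978 × 5.31e+05 = 51900.

51900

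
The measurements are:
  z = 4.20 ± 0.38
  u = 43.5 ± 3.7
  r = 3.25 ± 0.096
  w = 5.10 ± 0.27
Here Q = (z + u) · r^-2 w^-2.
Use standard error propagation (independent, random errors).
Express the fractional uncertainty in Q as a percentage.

14.4%

Let h = z + u = 47.7. δh = √(δz² + δu²) = √(0.144 + 13.7) = 3.72, so δh/h = 0.0780.
Q is then a monomial in h, r, w:
δQ/Q = √((δh/h)² + (-2·δr/r)² + (-2·δw/w)²) = √(0.00608 + 0.00349 + 0.0112) = 0.144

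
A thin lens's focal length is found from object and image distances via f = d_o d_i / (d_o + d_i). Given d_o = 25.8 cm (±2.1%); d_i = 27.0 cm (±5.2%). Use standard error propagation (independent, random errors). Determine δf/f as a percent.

2.76%

∂f/∂d_o = (d_i/(d_o+d_i))² = 0.261;  ∂f/∂d_i = (d_o/(d_o+d_i))² = 0.239
δf = √((∂f/∂d_o · δd_o)² + (∂f/∂d_i · δd_i)²) = √(0.0201 + 0.112) = 0.364 cm
f = 13.2 cm, so δf/f = 0.364/13.2 = 0.0276.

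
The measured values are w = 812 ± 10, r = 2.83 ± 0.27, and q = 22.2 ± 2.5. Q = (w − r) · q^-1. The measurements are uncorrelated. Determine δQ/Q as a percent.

11.3%

Let u = w − r = 809. δu = √(δw² + δr²) = √(100 + 0.0729) = 10.0, so δu/u = 0.0124.
Q is then a monomial in u, q:
δQ/Q = √((δu/u)² + (-1·δq/q)²) = √(0.000153 + 0.0127) = 0.113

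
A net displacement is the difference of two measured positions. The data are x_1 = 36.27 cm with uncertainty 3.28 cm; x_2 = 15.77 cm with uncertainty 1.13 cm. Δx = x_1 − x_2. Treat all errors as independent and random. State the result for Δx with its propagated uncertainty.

20.50 ± 3.47 cm

Absolute uncertainties add in quadrature for a linear combination:
  (δx_1)² = 10.8;  (δx_2)² = 1.28
δΔx = √(12.0) = 3.47 cm
Δx = 20.50 cm.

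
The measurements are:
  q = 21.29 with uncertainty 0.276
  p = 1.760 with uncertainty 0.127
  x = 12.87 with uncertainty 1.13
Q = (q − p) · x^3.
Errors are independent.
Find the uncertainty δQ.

11000

Let u = q − p = 19.53. δu = √(δq² + δp²) = √(0.0762 + 0.0161) = 0.304, so δu/u = 0.0156.
Q is then a monomial in u, x:
δQ/Q = √((δu/u)² + (3·δx/x)²) = √(0.000242 + 0.0694) = 0.264
Q = 41630, so δQ = 0.264 × 41630 = 11000.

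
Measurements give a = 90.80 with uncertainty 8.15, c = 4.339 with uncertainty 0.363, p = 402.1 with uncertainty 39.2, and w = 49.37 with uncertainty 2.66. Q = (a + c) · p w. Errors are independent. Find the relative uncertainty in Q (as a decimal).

Let u = a + c = 95.14. δu = √(δa² + δc²) = √(66.4 + 0.132) = 8.16, so δu/u = 0.0857.
Q is then a monomial in u, p, w:
δQ/Q = √((δu/u)² + (1·δp/p)² + (1·δw/w)²) = √(0.00735 + 0.00950 + 0.00290) = 0.141

0.141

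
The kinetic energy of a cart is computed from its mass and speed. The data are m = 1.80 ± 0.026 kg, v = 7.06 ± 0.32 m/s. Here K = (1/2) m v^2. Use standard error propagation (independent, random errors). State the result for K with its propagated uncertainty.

Each factor contributes (exponent × relative error)² to (δK/K)²:
  (1·δm/m)² = (1×0.0144)² = 0.000209;  (2·δv/v)² = (2×0.0453)² = 0.00822
δK/K = √(0.00843) = 0.0918
K = 44.9 J, so δK = 0.0918 × 44.9 = 4.12 J.

44.9 ± 4.12 J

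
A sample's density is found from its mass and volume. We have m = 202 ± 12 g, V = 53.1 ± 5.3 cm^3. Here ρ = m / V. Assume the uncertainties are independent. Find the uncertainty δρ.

0.442 g/cm^3

Products/powers → add relative errors in quadrature, weighted by exponent:
  (1·δm/m)² = (1×0.0594)² = 0.00353;  (-1·δV/V)² = (-1×0.0998)² = 0.00996
δρ/ρ = √(0.0135) = 0.116
ρ = 3.80 g/cm^3, so δρ = 0.116 × 3.80 = 0.442 g/cm^3.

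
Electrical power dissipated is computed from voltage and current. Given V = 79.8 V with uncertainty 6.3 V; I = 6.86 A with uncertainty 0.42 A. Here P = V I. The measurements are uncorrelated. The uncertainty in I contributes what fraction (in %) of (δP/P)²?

(δP/P)² = (1·δV/V)² + (1·δI/I)²
  V term: (1×0.0789)² = 0.00623
  I term: (1×0.0612)² = 0.00375
Total = 0.00998. Share from I = 0.00375/0.00998 = 0.376.

37.6%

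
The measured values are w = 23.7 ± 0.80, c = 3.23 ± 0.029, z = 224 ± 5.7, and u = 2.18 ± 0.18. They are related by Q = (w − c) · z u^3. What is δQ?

Let h = w − c = 20.5. δh = √(δw² + δc²) = √(0.640 + 0.000841) = 0.801, so δh/h = 0.0391.
Q is then a monomial in h, z, u:
δQ/Q = √((δh/h)² + (1·δz/z)² + (3·δu/u)²) = √(0.00153 + 0.000648 + 0.0614) = 0.252
Q = 47500, so δQ = 0.252 × 47500 = 12000.

12000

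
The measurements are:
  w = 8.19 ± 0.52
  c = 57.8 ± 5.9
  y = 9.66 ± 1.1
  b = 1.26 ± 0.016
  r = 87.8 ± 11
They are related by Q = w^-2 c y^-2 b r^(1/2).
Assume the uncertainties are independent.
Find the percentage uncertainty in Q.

Relative error in a monomial: (δQ/Q)² = Σ (nᵢ · δxᵢ/xᵢ)².
  (-2·δw/w)² = (-2×0.0635)² = 0.0161;  (1·δc/c)² = (1×0.102)² = 0.0104;  (-2·δy/y)² = (-2×0.114)² = 0.0519;  (1·δb/b)² = (1×0.0127)² = 0.000161;  (½·δr/r)² = (0.5×0.125)² = 0.00392
δQ/Q = √(0.0825) = 0.287

28.7%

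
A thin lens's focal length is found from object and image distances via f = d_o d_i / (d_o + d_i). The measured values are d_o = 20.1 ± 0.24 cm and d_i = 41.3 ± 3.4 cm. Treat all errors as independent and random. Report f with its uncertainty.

∂f/∂d_o = (d_i/(d_o+d_i))² = 0.452;  ∂f/∂d_i = (d_o/(d_o+d_i))² = 0.107
δf = √((∂f/∂d_o · δd_o)² + (∂f/∂d_i · δd_i)²) = √(0.0118 + 0.133) = 0.380 cm
f = 13.5 cm.

13.5 ± 0.380 cm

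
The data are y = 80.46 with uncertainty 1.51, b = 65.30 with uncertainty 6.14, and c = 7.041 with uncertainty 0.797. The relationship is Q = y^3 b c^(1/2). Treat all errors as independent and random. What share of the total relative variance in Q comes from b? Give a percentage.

58.1%

(δQ/Q)² = (3·δy/y)² + (1·δb/b)² + (½·δc/c)²
  y term: (3×0.0188)² = 0.00317
  b term: (1×0.0940)² = 0.00884
  c term: (0.5×0.113)² = 0.00320
Total = 0.0152. Share from b = 0.00884/0.0152 = 0.581.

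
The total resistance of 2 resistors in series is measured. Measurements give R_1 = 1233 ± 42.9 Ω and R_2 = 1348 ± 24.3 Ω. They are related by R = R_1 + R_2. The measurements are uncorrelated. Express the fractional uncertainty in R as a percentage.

Sums and differences: (δR)² = Σ (cᵢ δxᵢ)².
  (δR_1)² = 1840;  (δR_2)² = 590
δR = √(2430) = 49.3 Ω
R = 2581 Ω, so δR/R = 49.3/2581 = 0.0191.

1.91%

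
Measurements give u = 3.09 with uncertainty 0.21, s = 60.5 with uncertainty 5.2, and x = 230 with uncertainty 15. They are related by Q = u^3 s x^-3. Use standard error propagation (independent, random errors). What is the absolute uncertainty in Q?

4.33e-05

Relative error in a monomial: (δQ/Q)² = Σ (nᵢ · δxᵢ/xᵢ)².
  (3·δu/u)² = (3×0.0680)² = 0.0416;  (1·δs/s)² = (1×0.0860)² = 0.00739;  (-3·δx/x)² = (-3×0.0652)² = 0.0383
δQ/Q = √(0.0872) = 0.295
Q = 0.000147, so δQ = 0.295 × 0.000147 = 4.33e-05.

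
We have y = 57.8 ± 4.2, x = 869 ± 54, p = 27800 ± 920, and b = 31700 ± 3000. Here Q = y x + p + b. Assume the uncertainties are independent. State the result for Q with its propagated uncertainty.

(1.10 ± 0.0574) × 10^5

Let w = y·x = 50200. δw/w = √((1·δy/y)² + (1·δx/x)²) = √(0.00528 + 0.00386) = 0.0956, so δw = 4800.
Q = w + p + b: δQ = √(δw² + δp² + δb²) = √(2.31e+07 + 8.46e+05 + 9e+06) = 5740
Q = 1.1e+05.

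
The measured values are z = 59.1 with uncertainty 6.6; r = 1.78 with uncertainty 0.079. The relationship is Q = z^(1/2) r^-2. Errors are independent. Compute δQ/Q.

0.105

Q is a product of powers, so relative uncertainties combine in quadrature:
  (½·δz/z)² = (0.5×0.112)² = 0.00312;  (-2·δr/r)² = (-2×0.0444)² = 0.00788
δQ/Q = √(0.0110) = 0.105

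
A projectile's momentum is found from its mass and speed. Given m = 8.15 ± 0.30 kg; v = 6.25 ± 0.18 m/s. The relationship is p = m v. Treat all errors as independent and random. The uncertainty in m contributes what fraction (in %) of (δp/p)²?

62.0%

(δp/p)² = (1·δm/m)² + (1·δv/v)²
  m term: (1×0.0368)² = 0.00135
  v term: (1×0.0288)² = 0.000829
Total = 0.00218. Share from m = 0.00135/0.00218 = 0.620.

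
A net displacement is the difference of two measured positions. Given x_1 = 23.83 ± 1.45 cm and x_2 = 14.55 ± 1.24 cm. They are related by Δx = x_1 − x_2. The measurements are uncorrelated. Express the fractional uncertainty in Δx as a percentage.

20.6%

For a sum/difference, combine absolute errors in quadrature:
  (δx_1)² = 2.10;  (δx_2)² = 1.54
δΔx = √(3.64) = 1.91 cm
Δx = 9.280 cm, so δΔx/Δx = 1.91/9.280 = 0.206.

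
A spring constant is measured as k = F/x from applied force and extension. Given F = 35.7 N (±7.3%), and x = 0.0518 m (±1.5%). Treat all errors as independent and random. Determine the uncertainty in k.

51.4 N/m

Since k is a product/quotient, work with relative uncertainties:
  (1·δF/F)² = (1×0.0730)² = 0.00533;  (-1·δx/x)² = (-1×0.0150)² = 0.000225
δk/k = √(0.00555) = 0.0745
k = 689 N/m, so δk = 0.0745 × 689 = 51.4 N/m.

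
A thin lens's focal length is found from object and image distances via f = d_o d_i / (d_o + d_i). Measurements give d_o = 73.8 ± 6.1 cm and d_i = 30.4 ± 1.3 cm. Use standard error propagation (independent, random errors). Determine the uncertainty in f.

0.834 cm

∂f/∂d_o = (d_i/(d_o+d_i))² = 0.0851;  ∂f/∂d_i = (d_o/(d_o+d_i))² = 0.502
δf = √((∂f/∂d_o · δd_o)² + (∂f/∂d_i · δd_i)²) = √(0.270 + 0.425) = 0.834 cm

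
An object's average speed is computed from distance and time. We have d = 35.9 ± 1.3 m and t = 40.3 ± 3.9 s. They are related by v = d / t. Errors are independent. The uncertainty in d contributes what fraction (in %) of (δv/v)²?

(δv/v)² = (1·δd/d)² + (-1·δt/t)²
  d term: (1×0.0362)² = 0.00131
  t term: (-1×0.0968)² = 0.00937
Total = 0.0107. Share from d = 0.00131/0.0107 = 0.123.

12.3%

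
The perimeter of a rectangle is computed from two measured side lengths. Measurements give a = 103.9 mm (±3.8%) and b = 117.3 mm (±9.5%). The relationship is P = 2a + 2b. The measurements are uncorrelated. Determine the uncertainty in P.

23.6 mm

Each term contributes (cᵢ δxᵢ)² to (δP)²:
  (2·δa)² = 62.4;  (2·δb)² = 497
δP = √(559) = 23.6 mm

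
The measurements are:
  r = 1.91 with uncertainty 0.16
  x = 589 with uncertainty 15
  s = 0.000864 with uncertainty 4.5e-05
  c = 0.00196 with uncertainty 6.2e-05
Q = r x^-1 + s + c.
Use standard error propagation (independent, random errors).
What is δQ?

0.000294

Let p = r·x^-1 = 0.00324. δp/p = √((1·δr/r)² + (-1·δx/x)²) = √(0.00702 + 0.000649) = 0.0876, so δp = 0.000284.
Q = p + s + c: δQ = √(δp² + δs² + δc²) = √(8.06e-08 + 2.03e-09 + 3.84e-09) = 0.000294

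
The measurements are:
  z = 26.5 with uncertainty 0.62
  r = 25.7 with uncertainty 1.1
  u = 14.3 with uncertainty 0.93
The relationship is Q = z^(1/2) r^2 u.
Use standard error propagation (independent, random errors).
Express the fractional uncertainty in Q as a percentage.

Products/powers → add relative errors in quadrature, weighted by exponent:
  (½·δz/z)² = (0.5×0.0234)² = 0.000137;  (2·δr/r)² = (2×0.0428)² = 0.00733;  (1·δu/u)² = (1×0.0650)² = 0.00423
δQ/Q = √(0.0117) = 0.108

10.8%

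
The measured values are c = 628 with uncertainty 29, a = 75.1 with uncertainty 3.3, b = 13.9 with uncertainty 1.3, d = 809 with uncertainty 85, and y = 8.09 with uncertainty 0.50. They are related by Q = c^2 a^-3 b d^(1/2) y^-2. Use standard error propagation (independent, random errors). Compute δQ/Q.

Q is a product of powers, so relative uncertainties combine in quadrature:
  (2·δc/c)² = (2×0.0462)² = 0.00853;  (-3·δa/a)² = (-3×0.0439)² = 0.0174;  (1·δb/b)² = (1×0.0935)² = 0.00875;  (½·δd/d)² = (0.5×0.105)² = 0.00276;  (-2·δy/y)² = (-2×0.0618)² = 0.0153
δQ/Q = √(0.0527) = 0.230

0.230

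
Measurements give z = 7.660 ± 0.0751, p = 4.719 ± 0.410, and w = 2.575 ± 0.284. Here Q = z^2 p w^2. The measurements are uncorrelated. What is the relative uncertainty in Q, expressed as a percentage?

23.8%

Relative error in a monomial: (δQ/Q)² = Σ (nᵢ · δxᵢ/xᵢ)².
  (2·δz/z)² = (2×0.00980)² = 0.000384;  (1·δp/p)² = (1×0.0869)² = 0.00755;  (2·δw/w)² = (2×0.110)² = 0.0487
δQ/Q = √(0.0566) = 0.238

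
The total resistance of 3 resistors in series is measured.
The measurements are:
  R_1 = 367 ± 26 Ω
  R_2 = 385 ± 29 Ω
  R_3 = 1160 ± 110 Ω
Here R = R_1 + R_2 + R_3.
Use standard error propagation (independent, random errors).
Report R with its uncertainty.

1910 ± 117 Ω

Sums and differences: (δR)² = Σ (cᵢ δxᵢ)².
  (δR_1)² = 676;  (δR_2)² = 841;  (δR_3)² = 12100
δR = √(13600) = 117 Ω
R = 1910 Ω.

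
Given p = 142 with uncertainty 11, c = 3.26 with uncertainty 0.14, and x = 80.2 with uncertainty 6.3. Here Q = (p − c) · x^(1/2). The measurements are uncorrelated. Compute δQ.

110

Let u = p − c = 139. δu = √(δp² + δc²) = √(121 + 0.0196) = 11.0, so δu/u = 0.0793.
Q is then a monomial in u, x:
δQ/Q = √((δu/u)² + (½·δx/x)²) = √(0.00629 + 0.00154) = 0.0885
Q = 1240, so δQ = 0.0885 × 1240 = 110.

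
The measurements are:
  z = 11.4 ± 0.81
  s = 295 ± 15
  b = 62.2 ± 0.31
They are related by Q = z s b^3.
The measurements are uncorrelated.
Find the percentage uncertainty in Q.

8.86%

Products/powers → add relative errors in quadrature, weighted by exponent:
  (1·δz/z)² = (1×0.0711)² = 0.00505;  (1·δs/s)² = (1×0.0508)² = 0.00259;  (3·δb/b)² = (3×0.00498)² = 0.000224
δQ/Q = √(0.00786) = 0.0886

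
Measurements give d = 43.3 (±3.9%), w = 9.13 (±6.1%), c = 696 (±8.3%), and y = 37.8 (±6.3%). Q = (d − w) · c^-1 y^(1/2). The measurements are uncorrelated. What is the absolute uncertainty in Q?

Let u = d − w = 34.2. δu = √(δd² + δw²) = √(2.85 + 0.310) = 1.78, so δu/u = 0.0520.
Q is then a monomial in u, c, y:
δQ/Q = √((δu/u)² + (-1·δc/c)² + (½·δy/y)²) = √(0.00271 + 0.00689 + 0.000992) = 0.103
Q = 0.302, so δQ = 0.103 × 0.302 = 0.0311.

0.0311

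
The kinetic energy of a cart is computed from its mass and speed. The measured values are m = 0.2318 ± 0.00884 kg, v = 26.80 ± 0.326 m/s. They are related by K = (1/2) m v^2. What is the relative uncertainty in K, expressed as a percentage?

For a monomial K ∝ m, v^2, fractional errors add in quadrature:
  (1·δm/m)² = (1×0.0381)² = 0.00145;  (2·δv/v)² = (2×0.0122)² = 0.000592
δK/K = √(0.00205) = 0.0452

4.52%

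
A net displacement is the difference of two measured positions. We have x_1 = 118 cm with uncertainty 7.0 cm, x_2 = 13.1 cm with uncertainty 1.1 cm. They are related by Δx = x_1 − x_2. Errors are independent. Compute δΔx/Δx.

0.0675

Absolute uncertainties add in quadrature for a linear combination:
  (δx_1)² = 49.0;  (δx_2)² = 1.21
δΔx = √(50.2) = 7.09 cm
Δx = 105 cm, so δΔx/Δx = 7.09/105 = 0.0675.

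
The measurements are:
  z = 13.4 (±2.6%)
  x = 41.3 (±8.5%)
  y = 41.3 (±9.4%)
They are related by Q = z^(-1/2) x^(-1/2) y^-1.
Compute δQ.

0.000107

Since Q is a product/quotient, work with relative uncertainties:
  (−½·δz/z)² = (-0.5×0.0260)² = 0.000169;  (−½·δx/x)² = (-0.5×0.0850)² = 0.00181;  (-1·δy/y)² = (-1×0.0940)² = 0.00884
δQ/Q = √(0.0108) = 0.104
Q = 0.00103, so δQ = 0.104 × 0.00103 = 0.000107.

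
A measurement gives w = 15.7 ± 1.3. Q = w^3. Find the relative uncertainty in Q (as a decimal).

0.248

Q ∝ w^3, so δQ/Q = |3| · δw/w = 3 × 0.0828 = 0.248.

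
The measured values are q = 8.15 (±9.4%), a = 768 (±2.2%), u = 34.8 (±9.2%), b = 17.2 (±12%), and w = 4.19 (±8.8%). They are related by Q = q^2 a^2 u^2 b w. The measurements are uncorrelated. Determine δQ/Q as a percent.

30.5%

Relative error in a monomial: (δQ/Q)² = Σ (nᵢ · δxᵢ/xᵢ)².
  (2·δq/q)² = (2×0.0940)² = 0.0353;  (2·δa/a)² = (2×0.0220)² = 0.00194;  (2·δu/u)² = (2×0.0920)² = 0.0339;  (1·δb/b)² = (1×0.120)² = 0.0144;  (1·δw/w)² = (1×0.0880)² = 0.00774
δQ/Q = √(0.0933) = 0.305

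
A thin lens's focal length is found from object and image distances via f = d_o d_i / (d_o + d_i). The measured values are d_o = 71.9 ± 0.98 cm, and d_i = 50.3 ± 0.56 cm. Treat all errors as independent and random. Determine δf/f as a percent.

0.862%

∂f/∂d_o = (d_i/(d_o+d_i))² = 0.169;  ∂f/∂d_i = (d_o/(d_o+d_i))² = 0.346
δf = √((∂f/∂d_o · δd_o)² + (∂f/∂d_i · δd_i)²) = √(0.0276 + 0.0376) = 0.255 cm
f = 29.6 cm, so δf/f = 0.255/29.6 = 0.00862.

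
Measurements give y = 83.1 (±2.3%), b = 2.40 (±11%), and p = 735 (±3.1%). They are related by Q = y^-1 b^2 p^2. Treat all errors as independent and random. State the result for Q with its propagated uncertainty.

For a monomial Q ∝ y^-1, b^2, p^2, fractional errors add in quadrature:
  (-1·δy/y)² = (-1×0.0230)² = 0.000529;  (2·δb/b)² = (2×0.110)² = 0.0484;  (2·δp/p)² = (2×0.0310)² = 0.00384
δQ/Q = √(0.0528) = 0.230
Q = 37400, so δQ = 0.230 × 37400 = 8600.

37400 ± 8600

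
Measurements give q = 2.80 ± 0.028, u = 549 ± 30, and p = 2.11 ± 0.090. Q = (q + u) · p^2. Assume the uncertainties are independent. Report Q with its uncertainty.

Let w = q + u = 552. δw = √(δq² + δu²) = √(0.000784 + 900) = 30.0, so δw/w = 0.0544.
Q is then a monomial in w, p:
δQ/Q = √((δw/w)² + (2·δp/p)²) = √(0.00296 + 0.00728) = 0.101
Q = 2460, so δQ = 0.101 × 2460 = 249.

2460 ± 249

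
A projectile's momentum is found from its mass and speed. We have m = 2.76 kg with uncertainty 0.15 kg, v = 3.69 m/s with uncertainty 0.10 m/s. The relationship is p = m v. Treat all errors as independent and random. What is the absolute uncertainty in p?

For a monomial p ∝ m, v, fractional errors add in quadrature:
  (1·δm/m)² = (1×0.0543)² = 0.00295;  (1·δv/v)² = (1×0.0271)² = 0.000734
δp/p = √(0.00369) = 0.0607
p = 10.2 kg·m/s, so δp = 0.0607 × 10.2 = 0.618 kg·m/s.

0.618 kg·m/s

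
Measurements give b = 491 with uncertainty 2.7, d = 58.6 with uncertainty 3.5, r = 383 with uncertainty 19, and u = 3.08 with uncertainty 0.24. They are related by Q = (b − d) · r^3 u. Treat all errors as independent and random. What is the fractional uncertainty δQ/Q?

Let w = b − d = 432. δw = √(δb² + δd²) = √(7.29 + 12.2) = 4.42, so δw/w = 0.0102.
Q is then a monomial in w, r, u:
δQ/Q = √((δw/w)² + (3·δr/r)² + (1·δu/u)²) = √(0.000105 + 0.0221 + 0.00607) = 0.168

0.168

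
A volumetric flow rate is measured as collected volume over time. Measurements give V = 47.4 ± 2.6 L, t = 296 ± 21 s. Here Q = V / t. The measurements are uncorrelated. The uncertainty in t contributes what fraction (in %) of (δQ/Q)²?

(δQ/Q)² = (1·δV/V)² + (-1·δt/t)²
  V term: (1×0.0549)² = 0.00301
  t term: (-1×0.0709)² = 0.00503
Total = 0.00804. Share from t = 0.00503/0.00804 = 0.626.

62.6%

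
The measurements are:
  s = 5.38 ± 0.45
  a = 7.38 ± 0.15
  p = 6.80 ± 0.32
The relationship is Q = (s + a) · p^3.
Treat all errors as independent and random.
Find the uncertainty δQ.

586

Let u = s + a = 12.8. δu = √(δs² + δa²) = √(0.203 + 0.0225) = 0.474, so δu/u = 0.0372.
Q is then a monomial in u, p:
δQ/Q = √((δu/u)² + (3·δp/p)²) = √(0.00138 + 0.0199) = 0.146
Q = 4010, so δQ = 0.146 × 4010 = 586.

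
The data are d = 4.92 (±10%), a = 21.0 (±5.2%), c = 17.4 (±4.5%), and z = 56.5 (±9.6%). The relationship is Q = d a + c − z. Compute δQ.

12.9

Let p = d·a = 103. δp/p = √((1·δd/d)² + (1·δa/a)²) = √(0.0100 + 0.00270) = 0.113, so δp = 11.6.
Q = p + c − z: δQ = √(δp² + δc² + δz²) = √(136 + 0.613 + 29.4) = 12.9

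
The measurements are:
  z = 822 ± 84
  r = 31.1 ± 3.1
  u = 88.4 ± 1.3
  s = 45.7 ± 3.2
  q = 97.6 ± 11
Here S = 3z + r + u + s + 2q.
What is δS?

253

Absolute uncertainties add in quadrature for a linear combination:
  (3·δz)² = 63500;  (δr)² = 9.61;  (δu)² = 1.69;  (δs)² = 10.2;  (2·δq)² = 484
δS = √(64000) = 253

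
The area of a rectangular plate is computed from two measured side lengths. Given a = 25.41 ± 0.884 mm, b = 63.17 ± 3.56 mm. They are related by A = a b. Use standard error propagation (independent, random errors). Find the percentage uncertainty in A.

Products/powers → add relative errors in quadrature, weighted by exponent:
  (1·δa/a)² = (1×0.0348)² = 0.00121;  (1·δb/b)² = (1×0.0564)² = 0.00318
δA/A = √(0.00439) = 0.0662

6.62%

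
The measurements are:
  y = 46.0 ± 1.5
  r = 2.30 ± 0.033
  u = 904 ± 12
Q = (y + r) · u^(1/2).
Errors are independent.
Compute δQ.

46.1

Let w = y + r = 48.3. δw = √(δy² + δr²) = √(2.25 + 0.00109) = 1.50, so δw/w = 0.0311.
Q is then a monomial in w, u:
δQ/Q = √((δw/w)² + (½·δu/u)²) = √(0.000965 + 4.41e-05) = 0.0318
Q = 1450, so δQ = 0.0318 × 1450 = 46.1.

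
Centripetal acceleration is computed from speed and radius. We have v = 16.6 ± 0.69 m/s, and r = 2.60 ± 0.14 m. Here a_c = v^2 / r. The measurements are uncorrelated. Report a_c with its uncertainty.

a_c is a product of powers, so relative uncertainties combine in quadrature:
  (2·δv/v)² = (2×0.0416)² = 0.00691;  (-1·δr/r)² = (-1×0.0538)² = 0.00290
δa_c/a_c = √(0.00981) = 0.0990
a_c = 106 m/s^2, so δa_c = 0.0990 × 106 = 10.5 m/s^2.

106 ± 10.5 m/s^2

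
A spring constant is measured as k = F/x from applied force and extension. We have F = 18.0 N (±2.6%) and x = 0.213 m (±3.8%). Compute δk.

For a monomial k ∝ F, x^-1, fractional errors add in quadrature:
  (1·δF/F)² = (1×0.0260)² = 0.000676;  (-1·δx/x)² = (-1×0.0380)² = 0.00144
δk/k = √(0.00212) = 0.0460
k = 84.5 N/m, so δk = 0.0460 × 84.5 = 3.89 N/m.

3.89 N/m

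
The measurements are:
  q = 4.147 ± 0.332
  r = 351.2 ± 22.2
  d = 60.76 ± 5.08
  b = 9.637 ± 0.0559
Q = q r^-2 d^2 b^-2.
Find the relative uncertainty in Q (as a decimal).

0.225

Each factor contributes (exponent × relative error)² to (δQ/Q)²:
  (1·δq/q)² = (1×0.0801)² = 0.00641;  (-2·δr/r)² = (-2×0.0632)² = 0.0160;  (2·δd/d)² = (2×0.0836)² = 0.0280;  (-2·δb/b)² = (-2×0.00580)² = 0.000135
δQ/Q = √(0.0505) = 0.225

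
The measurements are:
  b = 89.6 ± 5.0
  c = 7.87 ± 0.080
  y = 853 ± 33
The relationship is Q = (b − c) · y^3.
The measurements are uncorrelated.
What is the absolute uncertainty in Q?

6.66e+09

Let u = b − c = 81.7. δu = √(δb² + δc²) = √(25.0 + 0.00640) = 5.00, so δu/u = 0.0612.
Q is then a monomial in u, y:
δQ/Q = √((δu/u)² + (3·δy/y)²) = √(0.00374 + 0.0135) = 0.131
Q = 5.07e+10, so δQ = 0.131 × 5.07e+10 = 6.66e+09.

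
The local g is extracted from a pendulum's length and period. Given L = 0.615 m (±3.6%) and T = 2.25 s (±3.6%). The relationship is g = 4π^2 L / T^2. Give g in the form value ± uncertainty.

4.80 ± 0.386 m/s^2

Products/powers → add relative errors in quadrature, weighted by exponent:
  (1·δL/L)² = (1×0.0360)² = 0.00130;  (-2·δT/T)² = (-2×0.0360)² = 0.00518
δg/g = √(0.00648) = 0.0805
g = 4.80 m/s^2, so δg = 0.0805 × 4.80 = 0.386 m/s^2.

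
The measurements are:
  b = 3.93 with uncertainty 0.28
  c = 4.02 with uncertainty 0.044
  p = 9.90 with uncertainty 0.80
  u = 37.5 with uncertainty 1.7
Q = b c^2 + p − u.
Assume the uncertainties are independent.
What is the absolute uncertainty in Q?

5.09

Let w = b·c^2 = 63.5. δw/w = √((1·δb/b)² + (2·δc/c)²) = √(0.00508 + 0.000479) = 0.0745, so δw = 4.73.
Q = w + p − u: δQ = √(δw² + δp² + δu²) = √(22.4 + 0.640 + 2.89) = 5.09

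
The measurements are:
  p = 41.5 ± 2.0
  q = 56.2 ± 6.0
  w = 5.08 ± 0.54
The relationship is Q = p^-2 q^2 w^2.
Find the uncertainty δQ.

15.0

For a monomial Q ∝ p^-2, q^2, w^2, fractional errors add in quadrature:
  (-2·δp/p)² = (-2×0.0482)² = 0.00929;  (2·δq/q)² = (2×0.107)² = 0.0456;  (2·δw/w)² = (2×0.106)² = 0.0452
δQ/Q = √(0.100) = 0.316
Q = 47.3, so δQ = 0.316 × 47.3 = 15.0.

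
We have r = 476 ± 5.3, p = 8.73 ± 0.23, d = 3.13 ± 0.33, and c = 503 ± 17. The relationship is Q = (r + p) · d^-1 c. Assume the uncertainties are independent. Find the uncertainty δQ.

8670

Let u = r + p = 485. δu = √(δr² + δp²) = √(28.1 + 0.0529) = 5.30, so δu/u = 0.0109.
Q is then a monomial in u, d, c:
δQ/Q = √((δu/u)² + (-1·δd/d)² + (1·δc/c)²) = √(0.000120 + 0.0111 + 0.00114) = 0.111
Q = 77900, so δQ = 0.111 × 77900 = 8670.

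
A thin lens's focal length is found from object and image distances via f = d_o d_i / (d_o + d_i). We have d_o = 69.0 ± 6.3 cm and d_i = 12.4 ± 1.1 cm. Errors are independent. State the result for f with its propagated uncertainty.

∂f/∂d_o = (d_i/(d_o+d_i))² = 0.0232;  ∂f/∂d_i = (d_o/(d_o+d_i))² = 0.719
δf = √((∂f/∂d_o · δd_o)² + (∂f/∂d_i · δd_i)²) = √(0.0214 + 0.625) = 0.804 cm
f = 10.5 cm.

10.5 ± 0.804 cm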